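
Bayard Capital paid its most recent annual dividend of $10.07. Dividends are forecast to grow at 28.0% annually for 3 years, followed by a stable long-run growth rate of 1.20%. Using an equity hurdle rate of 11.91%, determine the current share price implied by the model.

$182.14

Two-stage DDM. Project D₁…D_3 at 0.28, terminal growth 0.012, discount at r = 0.1191.
D_1 = 12.8896
D_2 = 16.4987
D_3 = 21.1183
Terminal value at t=3: TV = D_4/(r−g) = 21.3717/(0.1191−0.012) = 199.5494
P₀ = 12.8896/(1+0.1191)^1 + 16.4987/(1+0.1191)^2 + 21.1183/(1+0.1191)^3 + 199.5494/(1+0.1191)^3 = 182.1378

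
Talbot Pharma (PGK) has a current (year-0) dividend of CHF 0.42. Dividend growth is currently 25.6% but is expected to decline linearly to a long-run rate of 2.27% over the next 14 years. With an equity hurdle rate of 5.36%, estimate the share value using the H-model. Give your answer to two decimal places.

H-model: P₀ = D₀[(1+g_L) + H(g_S−g_L)]/(r−g_L), with H = 14/2 = 7.
P₀ = 0.42 × [(1+0.0227) + 7×(0.256−0.0227)] / (0.0536−0.0227)
   = 0.42 × 2.6558 / 0.0309 = 36.0983

CHF 36.10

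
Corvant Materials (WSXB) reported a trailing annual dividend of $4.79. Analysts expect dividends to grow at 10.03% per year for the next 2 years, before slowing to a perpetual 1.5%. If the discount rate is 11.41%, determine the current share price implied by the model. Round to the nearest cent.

$57.25

Two-stage DDM. Project D₁…D_2 at 0.1003, terminal growth 0.015, discount at r = 0.1141.
D_1 = 5.2704
D_2 = 5.7991
Terminal value at t=2: TV = D_3/(r−g) = 5.8860/(0.1141−0.015) = 59.3950
P₀ = 5.2704/(1+0.1141)^1 + 5.7991/(1+0.1141)^2 + 59.3950/(1+0.1141)^2 = 57.2549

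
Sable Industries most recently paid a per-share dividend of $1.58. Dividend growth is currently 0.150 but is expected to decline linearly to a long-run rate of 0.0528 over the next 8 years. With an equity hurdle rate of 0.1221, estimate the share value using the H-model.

$32.87

H-model: P₀ = D₀[(1+g_L) + H(g_S−g_L)]/(r−g_L), with H = 8/2 = 4.
P₀ = 1.58 × [(1+0.0528) + 4×(0.15−0.0528)] / (0.1221−0.0528)
   = 1.58 × 1.4416 / 0.0693 = 32.8676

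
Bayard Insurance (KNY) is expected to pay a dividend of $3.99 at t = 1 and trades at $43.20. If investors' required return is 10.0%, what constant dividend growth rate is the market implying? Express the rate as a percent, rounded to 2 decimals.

From P₀ = D₁/(r − g), the implied growth is g = r − D₁/P₀.
g = 0.1 − 3.99/43.20 = 0.1 − 0.09236 = 0.00764

0.76%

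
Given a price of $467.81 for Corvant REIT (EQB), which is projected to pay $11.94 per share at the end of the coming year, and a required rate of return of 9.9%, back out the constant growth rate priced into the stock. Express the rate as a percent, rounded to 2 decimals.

7.35%

From P₀ = D₁/(r − g), the implied growth is g = r − D₁/P₀.
g = 0.099 − 11.94/467.81 = 0.099 − 0.02552 = 0.07348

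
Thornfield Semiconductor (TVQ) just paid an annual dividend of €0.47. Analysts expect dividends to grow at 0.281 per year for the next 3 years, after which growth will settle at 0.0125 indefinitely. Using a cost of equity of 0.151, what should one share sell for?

Two-stage DDM. Project D₁…D_3 at 0.281, terminal growth 0.0125, discount at r = 0.151.
D_1 = 0.6021
D_2 = 0.7713
D_3 = 0.9880
Terminal value at t=3: TV = D_4/(r−g) = 1.0003/(0.151−0.0125) = 7.2225
P₀ = 0.6021/(1+0.151)^1 + 0.7713/(1+0.151)^2 + 0.9880/(1+0.151)^3 + 7.2225/(1+0.151)^3 = 6.4897

€6.49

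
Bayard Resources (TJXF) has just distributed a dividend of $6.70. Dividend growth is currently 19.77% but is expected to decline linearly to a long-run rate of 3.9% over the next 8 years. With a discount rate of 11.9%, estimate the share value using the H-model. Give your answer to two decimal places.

$140.18

H-model: P₀ = D₀[(1+g_L) + H(g_S−g_L)]/(r−g_L), with H = 8/2 = 4.
P₀ = 6.70 × [(1+0.039) + 4×(0.1977−0.039)] / (0.119−0.039)
   = 6.70 × 1.6738 / 0.08 = 140.1807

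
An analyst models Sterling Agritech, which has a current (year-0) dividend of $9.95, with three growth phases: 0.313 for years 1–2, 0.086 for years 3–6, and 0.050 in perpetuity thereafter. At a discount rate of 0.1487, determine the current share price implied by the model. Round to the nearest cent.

$180.14

Three-stage DDM. Project D₁…D_6; terminal Gordon value at t=6 with g = 0.05; discount at r = 0.1487.
D_1 = 13.0643
D_2 = 17.1535
D_3 = 18.6287
D_4 = 20.2308
D_5 = 21.9706
D_6 = 23.8601
TV_6 = 25.0531/(0.1487−0.05) = 253.8306
P₀ = Σ Dₜ/(1+r)ᵗ + TV_6/(1+r)^6 = 180.1389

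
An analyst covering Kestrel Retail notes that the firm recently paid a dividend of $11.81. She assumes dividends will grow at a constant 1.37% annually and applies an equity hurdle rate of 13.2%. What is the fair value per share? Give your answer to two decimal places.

Gordon growth model: P₀ = D₁/(r − g). D₁ = 11.81 × (1 + 0.0137) = 11.9718.
P₀ = 11.9718 / (0.132 − 0.0137) = 11.9718 / 0.1183 = 101.1986

$101.20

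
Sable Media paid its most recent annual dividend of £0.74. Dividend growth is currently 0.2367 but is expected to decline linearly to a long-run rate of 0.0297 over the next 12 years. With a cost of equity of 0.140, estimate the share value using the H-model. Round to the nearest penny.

H-model: P₀ = D₀[(1+g_L) + H(g_S−g_L)]/(r−g_L), with H = 12/2 = 6.
P₀ = 0.74 × [(1+0.0297) + 6×(0.2367−0.0297)] / (0.14−0.0297)
   = 0.74 × 2.2717 / 0.1103 = 15.2408

£15.24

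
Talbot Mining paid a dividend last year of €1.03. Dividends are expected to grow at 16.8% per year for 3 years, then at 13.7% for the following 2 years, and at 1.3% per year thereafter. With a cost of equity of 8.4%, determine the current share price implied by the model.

€26.59

Three-stage DDM. Project D₁…D_5; terminal Gordon value at t=5 with g = 0.013; discount at r = 0.084.
D_1 = 1.2030
D_2 = 1.4052
D_3 = 1.6412
D_4 = 1.8661
D_5 = 2.1217
TV_5 = 2.1493/(0.084−0.013) = 30.2718
P₀ = Σ Dₜ/(1+r)ᵗ + TV_5/(1+r)^5 = 26.5883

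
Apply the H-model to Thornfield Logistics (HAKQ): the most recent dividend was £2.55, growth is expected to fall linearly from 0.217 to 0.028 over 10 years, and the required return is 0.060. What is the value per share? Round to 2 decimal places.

£157.22

H-model: P₀ = D₀[(1+g_L) + H(g_S−g_L)]/(r−g_L), with H = 10/2 = 5.
P₀ = 2.55 × [(1+0.028) + 5×(0.217−0.028)] / (0.06−0.028)
   = 2.55 × 1.9730 / 0.032 = 157.2234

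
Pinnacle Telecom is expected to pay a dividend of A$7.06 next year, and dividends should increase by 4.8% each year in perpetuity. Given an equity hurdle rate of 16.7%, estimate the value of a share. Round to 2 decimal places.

Gordon growth model: P₀ = D₁/(r − g), with D₁ = 7.06 given directly.
P₀ = 7.0600 / (0.167 − 0.048) = 7.0600 / 0.119 = 59.3277

A$59.33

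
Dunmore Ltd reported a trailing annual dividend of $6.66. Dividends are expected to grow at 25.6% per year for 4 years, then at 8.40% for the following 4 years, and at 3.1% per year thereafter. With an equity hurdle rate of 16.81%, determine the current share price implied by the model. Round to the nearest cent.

Three-stage DDM. Project D₁…D_8; terminal Gordon value at t=8 with g = 0.031; discount at r = 0.1681.
D_1 = 8.3650
D_2 = 10.5064
D_3 = 13.1960
D_4 = 16.5742
D_5 = 17.9664
D_6 = 19.4756
D_7 = 21.1116
D_8 = 22.8849
TV_8 = 23.5944/(0.1681−0.031) = 172.0961
P₀ = Σ Dₜ/(1+r)ᵗ + TV_8/(1+r)^8 = 111.3401

$111.34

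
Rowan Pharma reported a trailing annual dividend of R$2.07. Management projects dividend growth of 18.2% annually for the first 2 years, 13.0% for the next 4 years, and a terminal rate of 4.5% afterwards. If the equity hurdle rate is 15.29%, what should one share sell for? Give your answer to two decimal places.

R$32.03

Three-stage DDM. Project D₁…D_6; terminal Gordon value at t=6 with g = 0.045; discount at r = 0.1529.
D_1 = 2.4467
D_2 = 2.8920
D_3 = 3.2680
D_4 = 3.6929
D_5 = 4.1729
D_6 = 4.7154
TV_6 = 4.9276/(0.1529−0.045) = 45.6682
P₀ = Σ Dₜ/(1+r)ᵗ + TV_6/(1+r)^6 = 32.0252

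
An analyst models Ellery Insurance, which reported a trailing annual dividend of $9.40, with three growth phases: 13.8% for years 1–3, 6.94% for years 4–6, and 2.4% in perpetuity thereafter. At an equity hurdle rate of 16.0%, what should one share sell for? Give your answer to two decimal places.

$102.18

Three-stage DDM. Project D₁…D_6; terminal Gordon value at t=6 with g = 0.024; discount at r = 0.16.
D_1 = 10.6972
D_2 = 12.1734
D_3 = 13.8533
D_4 = 14.8148
D_5 = 15.8429
D_6 = 16.9424
TV_6 = 17.3490/(0.16−0.024) = 127.5664
P₀ = Σ Dₜ/(1+r)ᵗ + TV_6/(1+r)^6 = 102.1814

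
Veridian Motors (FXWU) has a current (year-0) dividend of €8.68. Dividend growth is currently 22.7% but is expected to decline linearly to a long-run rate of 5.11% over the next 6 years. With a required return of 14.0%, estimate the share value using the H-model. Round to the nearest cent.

€154.15

H-model: P₀ = D₀[(1+g_L) + H(g_S−g_L)]/(r−g_L), with H = 6/2 = 3.
P₀ = 8.68 × [(1+0.0511) + 3×(0.227−0.0511)] / (0.14−0.0511)
   = 8.68 × 1.5788 / 0.0889 = 154.1506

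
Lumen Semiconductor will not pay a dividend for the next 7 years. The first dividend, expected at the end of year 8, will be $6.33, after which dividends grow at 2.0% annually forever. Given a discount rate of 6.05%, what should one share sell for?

Deferred-dividend DDM. At t=7 the remaining stream is a growing perpetuity with first payment D_8 = 6.33.
V_7 = D_8/(r−g) = 6.33/(0.0605−0.02) = 156.2963
P₀ = V_7/(1+r)^7 = 156.2963/(1+0.0605)^7 = 103.6034

$103.60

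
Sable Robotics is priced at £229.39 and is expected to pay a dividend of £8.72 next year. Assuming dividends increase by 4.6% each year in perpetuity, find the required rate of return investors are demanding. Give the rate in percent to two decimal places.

8.40%

Rearranging the constant-growth DDM: r = D₁/P₀ + g.
r = 8.7200 / 229.39 + 0.046 = 0.03801 + 0.046 = 0.08401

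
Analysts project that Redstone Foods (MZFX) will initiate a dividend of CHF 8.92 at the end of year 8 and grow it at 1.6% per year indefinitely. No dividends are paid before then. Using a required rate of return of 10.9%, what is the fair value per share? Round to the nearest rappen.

CHF 46.49

Deferred-dividend DDM. At t=7 the remaining stream is a growing perpetuity with first payment D_8 = 8.92.
V_7 = D_8/(r−g) = 8.92/(0.109−0.016) = 95.9140
P₀ = V_7/(1+r)^7 = 95.9140/(1+0.109)^7 = 46.4902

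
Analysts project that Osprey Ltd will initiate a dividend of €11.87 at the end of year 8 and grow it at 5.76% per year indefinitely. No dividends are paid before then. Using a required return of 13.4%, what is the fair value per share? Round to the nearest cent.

€64.43

Deferred-dividend DDM. At t=7 the remaining stream is a growing perpetuity with first payment D_8 = 11.87.
V_7 = D_8/(r−g) = 11.87/(0.134−0.0576) = 155.3665
P₀ = V_7/(1+r)^7 = 155.3665/(1+0.134)^7 = 64.4267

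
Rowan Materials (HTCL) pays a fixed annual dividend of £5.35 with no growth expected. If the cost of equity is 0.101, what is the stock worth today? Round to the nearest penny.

£52.97

Zero-growth DDM (perpetuity): P₀ = D/r = 5.35 / 0.101 = 52.9703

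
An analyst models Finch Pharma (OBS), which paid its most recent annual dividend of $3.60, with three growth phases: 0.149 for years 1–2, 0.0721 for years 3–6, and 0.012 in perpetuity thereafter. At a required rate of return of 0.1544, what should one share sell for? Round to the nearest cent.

Three-stage DDM. Project D₁…D_6; terminal Gordon value at t=6 with g = 0.012; discount at r = 0.1544.
D_1 = 4.1364
D_2 = 4.7527
D_3 = 5.0954
D_4 = 5.4628
D_5 = 5.8566
D_6 = 6.2789
TV_6 = 6.3542/(0.1544−0.012) = 44.6225
P₀ = Σ Dₜ/(1+r)ᵗ + TV_6/(1+r)^6 = 37.9020

$37.90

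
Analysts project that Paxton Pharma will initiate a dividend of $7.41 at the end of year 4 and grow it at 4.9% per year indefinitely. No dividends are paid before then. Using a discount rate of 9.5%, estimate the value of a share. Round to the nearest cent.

Deferred-dividend DDM. At t=3 the remaining stream is a growing perpetuity with first payment D_4 = 7.41.
V_3 = D_4/(r−g) = 7.41/(0.095−0.049) = 161.0870
P₀ = V_3/(1+r)^3 = 161.0870/(1+0.095)^3 = 122.6925

$122.69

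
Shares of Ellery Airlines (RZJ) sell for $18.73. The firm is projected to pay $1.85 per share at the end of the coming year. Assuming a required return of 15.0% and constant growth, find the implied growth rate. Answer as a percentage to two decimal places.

From P₀ = D₁/(r − g), the implied growth is g = r − D₁/P₀.
g = 0.15 − 1.85/18.73 = 0.15 − 0.09877 = 0.05123

5.12%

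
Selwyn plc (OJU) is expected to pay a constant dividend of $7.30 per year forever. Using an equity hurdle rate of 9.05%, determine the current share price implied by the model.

Zero-growth DDM (perpetuity): P₀ = D/r = 7.30 / 0.0905 = 80.6630

$80.66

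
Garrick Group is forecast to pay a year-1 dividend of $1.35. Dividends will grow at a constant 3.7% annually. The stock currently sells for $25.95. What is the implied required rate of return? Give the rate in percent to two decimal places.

8.90%

Rearranging the constant-growth DDM: r = D₁/P₀ + g.
r = 1.3500 / 25.95 + 0.037 = 0.05202 + 0.037 = 0.08902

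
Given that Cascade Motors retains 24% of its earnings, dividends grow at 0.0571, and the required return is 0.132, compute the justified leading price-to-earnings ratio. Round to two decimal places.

10.15

Payout ratio b = 1 − 0.24 = 0.76.
Justified leading P/E = b/(r−g) = 0.76/(0.132−0.0571) = 10.1469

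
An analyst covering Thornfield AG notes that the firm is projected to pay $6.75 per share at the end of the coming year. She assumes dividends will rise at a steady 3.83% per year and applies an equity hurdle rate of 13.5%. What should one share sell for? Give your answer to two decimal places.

Gordon growth model: P₀ = D₁/(r − g), with D₁ = 6.75 given directly.
P₀ = 6.7500 / (0.135 − 0.0383) = 6.7500 / 0.0967 = 69.8035

$69.80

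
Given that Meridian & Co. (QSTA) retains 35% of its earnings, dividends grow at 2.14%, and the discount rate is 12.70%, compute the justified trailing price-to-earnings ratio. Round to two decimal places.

Payout ratio b = 1 − 0.35 = 0.65.
Justified trailing P/E = b(1+g)/(r−g) = 0.65×(1+0.0214)/(0.127−0.0214) = 6.2870

6.29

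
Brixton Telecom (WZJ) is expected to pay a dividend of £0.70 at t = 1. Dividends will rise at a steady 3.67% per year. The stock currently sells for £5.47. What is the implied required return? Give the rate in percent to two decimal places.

Rearranging the constant-growth DDM: r = D₁/P₀ + g.
r = 0.7000 / 5.47 + 0.0367 = 0.12797 + 0.0367 = 0.16467

16.47%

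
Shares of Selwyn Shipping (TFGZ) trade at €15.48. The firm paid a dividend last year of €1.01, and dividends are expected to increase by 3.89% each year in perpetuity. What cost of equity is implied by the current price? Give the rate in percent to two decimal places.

10.67%

Rearranging the constant-growth DDM: r = D₁/P₀ + g.
D₁ = 1.01 × (1 + 0.0389) = 1.0493.
r = 1.0493 / 15.48 + 0.0389 = 0.06778 + 0.0389 = 0.10668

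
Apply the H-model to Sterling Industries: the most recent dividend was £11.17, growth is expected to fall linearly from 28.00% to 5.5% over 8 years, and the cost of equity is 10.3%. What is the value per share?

£454.94

H-model: P₀ = D₀[(1+g_L) + H(g_S−g_L)]/(r−g_L), with H = 8/2 = 4.
P₀ = 11.17 × [(1+0.055) + 4×(0.28−0.055)] / (0.103−0.055)
   = 11.17 × 1.9550 / 0.048 = 454.9448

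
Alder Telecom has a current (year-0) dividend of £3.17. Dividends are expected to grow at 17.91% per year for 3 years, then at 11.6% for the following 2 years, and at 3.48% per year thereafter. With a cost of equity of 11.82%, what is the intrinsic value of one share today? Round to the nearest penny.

Three-stage DDM. Project D₁…D_5; terminal Gordon value at t=5 with g = 0.0348; discount at r = 0.1182.
D_1 = 3.7377
D_2 = 4.4072
D_3 = 5.1965
D_4 = 5.7993
D_5 = 6.4720
TV_5 = 6.6972/(0.1182−0.0348) = 80.3027
P₀ = Σ Dₜ/(1+r)ᵗ + TV_5/(1+r)^5 = 63.9292

£63.93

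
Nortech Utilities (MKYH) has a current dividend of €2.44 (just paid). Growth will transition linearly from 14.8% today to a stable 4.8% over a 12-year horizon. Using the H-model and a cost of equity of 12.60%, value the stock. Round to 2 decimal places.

H-model: P₀ = D₀[(1+g_L) + H(g_S−g_L)]/(r−g_L), with H = 12/2 = 6.
P₀ = 2.44 × [(1+0.048) + 6×(0.148−0.048)] / (0.126−0.048)
   = 2.44 × 1.6480 / 0.078 = 51.5528

€51.55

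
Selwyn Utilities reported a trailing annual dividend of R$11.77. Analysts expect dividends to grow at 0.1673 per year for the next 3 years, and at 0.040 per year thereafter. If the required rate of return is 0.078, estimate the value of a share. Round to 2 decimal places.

R$450.48

Two-stage DDM. Project D₁…D_3 at 0.1673, terminal growth 0.04, discount at r = 0.078.
D_1 = 13.7391
D_2 = 16.0377
D_3 = 18.7208
Terminal value at t=3: TV = D_4/(r−g) = 19.4696/(0.078−0.04) = 512.3582
P₀ = 13.7391/(1+0.078)^1 + 16.0377/(1+0.078)^2 + 18.7208/(1+0.078)^3 + 512.3582/(1+0.078)^3 = 450.4842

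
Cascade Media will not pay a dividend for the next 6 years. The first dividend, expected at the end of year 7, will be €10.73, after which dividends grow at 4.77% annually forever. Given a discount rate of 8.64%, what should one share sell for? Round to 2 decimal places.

Deferred-dividend DDM. At t=6 the remaining stream is a growing perpetuity with first payment D_7 = 10.73.
V_6 = D_7/(r−g) = 10.73/(0.0864−0.0477) = 277.2610
P₀ = V_6/(1+r)^6 = 277.2610/(1+0.0864)^6 = 168.6360

€168.64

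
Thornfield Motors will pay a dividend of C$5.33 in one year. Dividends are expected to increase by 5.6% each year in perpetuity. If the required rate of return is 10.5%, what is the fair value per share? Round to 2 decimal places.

Gordon growth model: P₀ = D₁/(r − g), with D₁ = 5.33 given directly.
P₀ = 5.3300 / (0.105 − 0.056) = 5.3300 / 0.049 = 108.7755

C$108.78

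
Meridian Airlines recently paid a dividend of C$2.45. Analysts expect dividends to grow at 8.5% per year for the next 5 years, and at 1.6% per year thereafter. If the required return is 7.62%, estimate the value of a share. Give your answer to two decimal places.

Two-stage DDM. Project D₁…D_5 at 0.085, terminal growth 0.016, discount at r = 0.0762.
D_1 = 2.6583
D_2 = 2.8842
D_3 = 3.1294
D_4 = 3.3954
D_5 = 3.6840
Terminal value at t=5: TV = D_6/(r−g) = 3.7429/(0.0762−0.016) = 62.1745
P₀ = 2.6583/(1+0.0762)^1 + 2.8842/(1+0.0762)^2 + 3.1294/(1+0.0762)^3 + 3.3954/(1+0.0762)^4 + 3.6840/(1+0.0762)^5 + 62.1745/(1+0.0762)^5 = 55.6210

C$55.62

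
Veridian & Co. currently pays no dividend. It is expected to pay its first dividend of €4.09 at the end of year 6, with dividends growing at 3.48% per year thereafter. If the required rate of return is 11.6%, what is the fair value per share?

€29.10

Deferred-dividend DDM. At t=5 the remaining stream is a growing perpetuity with first payment D_6 = 4.09.
V_5 = D_6/(r−g) = 4.09/(0.116−0.0348) = 50.3695
P₀ = V_5/(1+r)^5 = 50.3695/(1+0.116)^5 = 29.0969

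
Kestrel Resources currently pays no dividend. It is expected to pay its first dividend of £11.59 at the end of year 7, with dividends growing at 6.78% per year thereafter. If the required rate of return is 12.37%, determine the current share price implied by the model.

Deferred-dividend DDM. At t=6 the remaining stream is a growing perpetuity with first payment D_7 = 11.59.
V_6 = D_7/(r−g) = 11.59/(0.1237−0.0678) = 207.3345
P₀ = V_6/(1+r)^6 = 207.3345/(1+0.1237)^6 = 102.9839

£102.98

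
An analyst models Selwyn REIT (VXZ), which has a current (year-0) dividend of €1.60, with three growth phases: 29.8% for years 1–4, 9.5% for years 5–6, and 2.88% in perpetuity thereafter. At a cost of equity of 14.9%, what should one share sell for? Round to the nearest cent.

Three-stage DDM. Project D₁…D_6; terminal Gordon value at t=6 with g = 0.0288; discount at r = 0.149.
D_1 = 2.0768
D_2 = 2.6957
D_3 = 3.4990
D_4 = 4.5417
D_5 = 4.9732
D_6 = 5.4456
TV_6 = 5.6024/(0.149−0.0288) = 46.6094
P₀ = Σ Dₜ/(1+r)ᵗ + TV_6/(1+r)^6 = 33.8677

€33.87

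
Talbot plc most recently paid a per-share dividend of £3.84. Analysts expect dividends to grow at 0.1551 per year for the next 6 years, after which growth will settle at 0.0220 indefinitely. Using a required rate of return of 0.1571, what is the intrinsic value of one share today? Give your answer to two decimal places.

Two-stage DDM. Project D₁…D_6 at 0.1551, terminal growth 0.022, discount at r = 0.1571.
D_1 = 4.4356
D_2 = 5.1235
D_3 = 5.9182
D_4 = 6.8361
D_5 = 7.8964
D_6 = 9.1211
Terminal value at t=6: TV = D_7/(r−g) = 9.3218/(0.1571−0.022) = 68.9992
P₀ = 4.4356/(1+0.1571)^1 + 5.1235/(1+0.1571)^2 + 5.9182/(1+0.1571)^3 + 6.8361/(1+0.1571)^4 + 7.8964/(1+0.1571)^5 + 9.1211/(1+0.1571)^6 + 68.9992/(1+0.1571)^6 = 51.6498

£51.65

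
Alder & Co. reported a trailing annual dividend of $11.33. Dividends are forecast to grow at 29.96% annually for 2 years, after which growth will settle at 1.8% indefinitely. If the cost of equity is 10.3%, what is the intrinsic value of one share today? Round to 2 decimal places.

Two-stage DDM. Project D₁…D_2 at 0.2996, terminal growth 0.018, discount at r = 0.103.
D_1 = 14.7245
D_2 = 19.1359
Terminal value at t=2: TV = D_3/(r−g) = 19.4804/(0.103−0.018) = 229.1808
P₀ = 14.7245/(1+0.103)^1 + 19.1359/(1+0.103)^2 + 229.1808/(1+0.103)^2 = 217.4551

$217.46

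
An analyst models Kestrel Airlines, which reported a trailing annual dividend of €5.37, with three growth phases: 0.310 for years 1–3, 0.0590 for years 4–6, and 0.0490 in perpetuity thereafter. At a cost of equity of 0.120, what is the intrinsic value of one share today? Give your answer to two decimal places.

€152.61

Three-stage DDM. Project D₁…D_6; terminal Gordon value at t=6 with g = 0.049; discount at r = 0.12.
D_1 = 7.0347
D_2 = 9.2155
D_3 = 12.0722
D_4 = 12.7845
D_5 = 13.5388
D_6 = 14.3376
TV_6 = 15.0401/(0.12−0.049) = 211.8328
P₀ = Σ Dₜ/(1+r)ᵗ + TV_6/(1+r)^6 = 152.6123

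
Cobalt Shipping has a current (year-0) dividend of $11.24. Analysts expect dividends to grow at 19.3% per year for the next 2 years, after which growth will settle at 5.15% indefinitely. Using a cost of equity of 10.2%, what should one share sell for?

Two-stage DDM. Project D₁…D_2 at 0.193, terminal growth 0.0515, discount at r = 0.102.
D_1 = 13.4093
D_2 = 15.9973
Terminal value at t=2: TV = D_3/(r−g) = 16.8212/(0.102−0.0515) = 333.0927
P₀ = 13.4093/(1+0.102)^1 + 15.9973/(1+0.102)^2 + 333.0927/(1+0.102)^2 = 299.6261

$299.63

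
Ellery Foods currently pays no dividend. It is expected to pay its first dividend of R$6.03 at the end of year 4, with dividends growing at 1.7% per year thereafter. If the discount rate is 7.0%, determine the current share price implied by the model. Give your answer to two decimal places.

Deferred-dividend DDM. At t=3 the remaining stream is a growing perpetuity with first payment D_4 = 6.03.
V_3 = D_4/(r−g) = 6.03/(0.07−0.017) = 113.7736
P₀ = V_3/(1+r)^3 = 113.7736/(1+0.07)^3 = 92.8731

R$92.87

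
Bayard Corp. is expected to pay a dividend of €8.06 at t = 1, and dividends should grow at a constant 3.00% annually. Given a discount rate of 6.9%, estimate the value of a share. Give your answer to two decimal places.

€206.67

Gordon growth model: P₀ = D₁/(r − g), with D₁ = 8.06 given directly.
P₀ = 8.0600 / (0.069 − 0.03) = 8.0600 / 0.039 = 206.6667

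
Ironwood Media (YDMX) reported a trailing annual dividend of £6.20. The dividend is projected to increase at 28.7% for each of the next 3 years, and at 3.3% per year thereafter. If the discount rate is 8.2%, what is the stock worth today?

£246.54

Two-stage DDM. Project D₁…D_3 at 0.287, terminal growth 0.033, discount at r = 0.082.
D_1 = 7.9794
D_2 = 10.2695
D_3 = 13.2168
Terminal value at t=3: TV = D_4/(r−g) = 13.6530/(0.082−0.033) = 278.6324
P₀ = 7.9794/(1+0.082)^1 + 10.2695/(1+0.082)^2 + 13.2168/(1+0.082)^3 + 278.6324/(1+0.082)^3 = 246.5435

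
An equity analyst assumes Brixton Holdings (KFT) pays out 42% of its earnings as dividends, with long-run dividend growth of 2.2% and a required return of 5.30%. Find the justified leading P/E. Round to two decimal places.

13.55

Justified leading P/E = b/(r−g) = 0.42/(0.053−0.022) = 13.5484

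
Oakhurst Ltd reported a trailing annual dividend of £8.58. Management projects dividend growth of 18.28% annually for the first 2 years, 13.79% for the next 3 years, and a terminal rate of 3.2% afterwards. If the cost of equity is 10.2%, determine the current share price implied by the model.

£211.15

Three-stage DDM. Project D₁…D_5; terminal Gordon value at t=5 with g = 0.032; discount at r = 0.102.
D_1 = 10.1484
D_2 = 12.0036
D_3 = 13.6588
D_4 = 15.5424
D_5 = 17.6857
TV_5 = 18.2516/(0.102−0.032) = 260.7377
P₀ = Σ Dₜ/(1+r)ᵗ + TV_5/(1+r)^5 = 211.1545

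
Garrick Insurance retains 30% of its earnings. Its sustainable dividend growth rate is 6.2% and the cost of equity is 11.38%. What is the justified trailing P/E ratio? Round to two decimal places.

Payout ratio b = 1 − 0.30 = 0.70.
Justified trailing P/E = b(1+g)/(r−g) = 0.70×(1+0.062)/(0.1138−0.062) = 14.3514

14.35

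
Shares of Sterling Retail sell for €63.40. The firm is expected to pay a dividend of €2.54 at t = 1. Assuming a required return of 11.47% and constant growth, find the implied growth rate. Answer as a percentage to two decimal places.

From P₀ = D₁/(r − g), the implied growth is g = r − D₁/P₀.
g = 0.1147 − 2.54/63.40 = 0.1147 − 0.04006 = 0.07464

7.46%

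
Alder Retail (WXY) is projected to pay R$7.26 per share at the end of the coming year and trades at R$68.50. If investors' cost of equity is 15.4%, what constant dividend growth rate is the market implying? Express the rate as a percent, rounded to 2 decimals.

4.80%

From P₀ = D₁/(r − g), the implied growth is g = r − D₁/P₀.
g = 0.154 − 7.26/68.50 = 0.154 − 0.10599 = 0.04801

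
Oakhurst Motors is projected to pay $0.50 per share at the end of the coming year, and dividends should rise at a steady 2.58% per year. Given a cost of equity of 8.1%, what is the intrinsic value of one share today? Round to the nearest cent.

Gordon growth model: P₀ = D₁/(r − g), with D₁ = 0.50 given directly.
P₀ = 0.5000 / (0.081 − 0.0258) = 0.5000 / 0.0552 = 9.0580

$9.06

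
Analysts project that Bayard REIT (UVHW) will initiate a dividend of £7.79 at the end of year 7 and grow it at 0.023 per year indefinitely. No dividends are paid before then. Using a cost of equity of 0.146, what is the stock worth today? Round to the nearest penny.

£27.96

Deferred-dividend DDM. At t=6 the remaining stream is a growing perpetuity with first payment D_7 = 7.79.
V_6 = D_7/(r−g) = 7.79/(0.146−0.023) = 63.3333
P₀ = V_6/(1+r)^6 = 63.3333/(1+0.146)^6 = 27.9592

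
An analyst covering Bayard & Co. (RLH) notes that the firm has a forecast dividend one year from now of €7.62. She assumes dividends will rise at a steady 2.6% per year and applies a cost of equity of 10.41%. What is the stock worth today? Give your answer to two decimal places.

Gordon growth model: P₀ = D₁/(r − g), with D₁ = 7.62 given directly.
P₀ = 7.6200 / (0.1041 − 0.026) = 7.6200 / 0.0781 = 97.5672

€97.57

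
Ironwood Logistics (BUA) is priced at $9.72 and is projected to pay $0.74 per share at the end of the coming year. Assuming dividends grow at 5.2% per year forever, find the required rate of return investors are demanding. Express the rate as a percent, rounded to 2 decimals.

Rearranging the constant-growth DDM: r = D₁/P₀ + g.
r = 0.7400 / 9.72 + 0.052 = 0.07613 + 0.052 = 0.12813

12.81%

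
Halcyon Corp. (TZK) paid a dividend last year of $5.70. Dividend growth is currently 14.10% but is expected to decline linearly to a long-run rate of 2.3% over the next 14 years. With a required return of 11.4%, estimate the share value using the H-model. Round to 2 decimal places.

$115.82

H-model: P₀ = D₀[(1+g_L) + H(g_S−g_L)]/(r−g_L), with H = 14/2 = 7.
P₀ = 5.70 × [(1+0.023) + 7×(0.141−0.023)] / (0.114−0.023)
   = 5.70 × 1.8490 / 0.091 = 115.8165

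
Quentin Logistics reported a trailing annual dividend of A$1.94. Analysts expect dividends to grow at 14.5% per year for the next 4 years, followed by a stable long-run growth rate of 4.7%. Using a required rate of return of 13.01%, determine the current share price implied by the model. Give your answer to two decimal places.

Two-stage DDM. Project D₁…D_4 at 0.145, terminal growth 0.047, discount at r = 0.1301.
D_1 = 2.2213
D_2 = 2.5434
D_3 = 2.9122
D_4 = 3.3344
Terminal value at t=4: TV = D_5/(r−g) = 3.4912/(0.1301−0.047) = 42.0116
P₀ = 2.2213/(1+0.1301)^1 + 2.5434/(1+0.1301)^2 + 2.9122/(1+0.1301)^3 + 3.3344/(1+0.1301)^4 + 42.0116/(1+0.1301)^4 = 33.7766

A$33.78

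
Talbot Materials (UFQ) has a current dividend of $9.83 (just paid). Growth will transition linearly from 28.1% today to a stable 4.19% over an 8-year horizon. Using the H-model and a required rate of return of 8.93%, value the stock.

H-model: P₀ = D₀[(1+g_L) + H(g_S−g_L)]/(r−g_L), with H = 8/2 = 4.
P₀ = 9.83 × [(1+0.0419) + 4×(0.281−0.0419)] / (0.0893−0.0419)
   = 9.83 × 1.9983 / 0.0474 = 414.4154

$414.42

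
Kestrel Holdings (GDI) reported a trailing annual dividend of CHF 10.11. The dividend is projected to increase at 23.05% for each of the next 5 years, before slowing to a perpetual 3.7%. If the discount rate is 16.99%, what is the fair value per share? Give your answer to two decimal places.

Two-stage DDM. Project D₁…D_5 at 0.2305, terminal growth 0.037, discount at r = 0.1699.
D_1 = 12.4404
D_2 = 15.3079
D_3 = 18.8363
D_4 = 23.1781
D_5 = 28.5206
Terminal value at t=5: TV = D_6/(r−g) = 29.5759/(0.1699−0.037) = 222.5425
P₀ = 12.4404/(1+0.1699)^1 + 15.3079/(1+0.1699)^2 + 18.8363/(1+0.1699)^3 + 23.1781/(1+0.1699)^4 + 28.5206/(1+0.1699)^5 + 222.5425/(1+0.1699)^5 = 160.5169

CHF 160.52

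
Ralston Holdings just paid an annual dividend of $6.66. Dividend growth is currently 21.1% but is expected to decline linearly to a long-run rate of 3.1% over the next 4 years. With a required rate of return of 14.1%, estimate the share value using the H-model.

$84.22

H-model: P₀ = D₀[(1+g_L) + H(g_S−g_L)]/(r−g_L), with H = 4/2 = 2.
P₀ = 6.66 × [(1+0.031) + 2×(0.211−0.031)] / (0.141−0.031)
   = 6.66 × 1.3910 / 0.11 = 84.2187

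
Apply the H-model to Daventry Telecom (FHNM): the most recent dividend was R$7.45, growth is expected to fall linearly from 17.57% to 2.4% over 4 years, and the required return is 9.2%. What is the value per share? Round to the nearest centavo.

R$145.43

H-model: P₀ = D₀[(1+g_L) + H(g_S−g_L)]/(r−g_L), with H = 4/2 = 2.
P₀ = 7.45 × [(1+0.024) + 2×(0.1757−0.024)] / (0.092−0.024)
   = 7.45 × 1.3274 / 0.068 = 145.4284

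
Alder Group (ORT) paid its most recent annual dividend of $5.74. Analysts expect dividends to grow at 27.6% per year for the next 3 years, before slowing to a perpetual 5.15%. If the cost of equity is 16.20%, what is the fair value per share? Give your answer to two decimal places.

$93.15

Two-stage DDM. Project D₁…D_3 at 0.276, terminal growth 0.0515, discount at r = 0.162.
D_1 = 7.3242
D_2 = 9.3457
D_3 = 11.9252
Terminal value at t=3: TV = D_4/(r−g) = 12.5393/(0.162−0.0515) = 113.4778
P₀ = 7.3242/(1+0.162)^1 + 9.3457/(1+0.162)^2 + 11.9252/(1+0.162)^3 + 113.4778/(1+0.162)^3 = 93.1509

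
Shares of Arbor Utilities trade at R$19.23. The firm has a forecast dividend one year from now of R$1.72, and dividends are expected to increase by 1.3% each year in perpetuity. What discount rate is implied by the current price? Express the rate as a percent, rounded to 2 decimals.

10.24%

Rearranging the constant-growth DDM: r = D₁/P₀ + g.
r = 1.7200 / 19.23 + 0.013 = 0.08944 + 0.013 = 0.10244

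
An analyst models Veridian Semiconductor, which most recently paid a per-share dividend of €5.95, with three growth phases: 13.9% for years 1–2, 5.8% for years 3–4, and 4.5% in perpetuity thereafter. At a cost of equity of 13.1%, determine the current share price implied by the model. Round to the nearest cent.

Three-stage DDM. Project D₁…D_4; terminal Gordon value at t=4 with g = 0.045; discount at r = 0.131.
D_1 = 6.7771
D_2 = 7.7191
D_3 = 8.1668
D_4 = 8.6404
TV_4 = 9.0293/(0.131−0.045) = 104.9914
P₀ = Σ Dₜ/(1+r)ᵗ + TV_4/(1+r)^4 = 87.1179

€87.12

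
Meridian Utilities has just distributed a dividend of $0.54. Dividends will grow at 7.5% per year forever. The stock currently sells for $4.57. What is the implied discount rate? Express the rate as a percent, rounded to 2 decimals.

Rearranging the constant-growth DDM: r = D₁/P₀ + g.
D₁ = 0.54 × (1 + 0.075) = 0.5805.
r = 0.5805 / 4.57 + 0.075 = 0.12702 + 0.075 = 0.20202

20.20%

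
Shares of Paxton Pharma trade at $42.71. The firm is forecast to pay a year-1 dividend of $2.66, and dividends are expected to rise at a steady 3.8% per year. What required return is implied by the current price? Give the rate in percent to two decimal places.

10.03%

Rearranging the constant-growth DDM: r = D₁/P₀ + g.
r = 2.6600 / 42.71 + 0.038 = 0.06228 + 0.038 = 0.10028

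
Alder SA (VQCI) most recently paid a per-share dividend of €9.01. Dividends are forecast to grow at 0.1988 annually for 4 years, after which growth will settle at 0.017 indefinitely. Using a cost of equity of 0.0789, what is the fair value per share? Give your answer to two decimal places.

Two-stage DDM. Project D₁…D_4 at 0.1988, terminal growth 0.017, discount at r = 0.0789.
D_1 = 10.8012
D_2 = 12.9485
D_3 = 15.5226
D_4 = 18.6085
Terminal value at t=4: TV = D_5/(r−g) = 18.9249/(0.0789−0.017) = 305.7328
P₀ = 10.8012/(1+0.0789)^1 + 12.9485/(1+0.0789)^2 + 15.5226/(1+0.0789)^3 + 18.6085/(1+0.0789)^4 + 305.7328/(1+0.0789)^4 = 272.8695

€272.87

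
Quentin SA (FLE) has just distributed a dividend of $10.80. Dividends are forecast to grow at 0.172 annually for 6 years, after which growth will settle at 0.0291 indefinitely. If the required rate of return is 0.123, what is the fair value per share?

Two-stage DDM. Project D₁…D_6 at 0.172, terminal growth 0.0291, discount at r = 0.123.
D_1 = 12.6576
D_2 = 14.8347
D_3 = 17.3863
D_4 = 20.3767
D_5 = 23.8815
D_6 = 27.9891
Terminal value at t=6: TV = D_7/(r−g) = 28.8036/(0.123−0.0291) = 306.7478
P₀ = 12.6576/(1+0.123)^1 + 14.8347/(1+0.123)^2 + 17.3863/(1+0.123)^3 + 20.3767/(1+0.123)^4 + 23.8815/(1+0.123)^5 + 27.9891/(1+0.123)^6 + 306.7478/(1+0.123)^6 = 228.3815

$228.38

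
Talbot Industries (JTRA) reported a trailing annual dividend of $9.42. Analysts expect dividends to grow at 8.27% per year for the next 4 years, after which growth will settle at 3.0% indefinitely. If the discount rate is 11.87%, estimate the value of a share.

Two-stage DDM. Project D₁…D_4 at 0.0827, terminal growth 0.03, discount at r = 0.1187.
D_1 = 10.1990
D_2 = 11.0425
D_3 = 11.9557
D_4 = 12.9444
Terminal value at t=4: TV = D_5/(r−g) = 13.3328/(0.1187−0.03) = 150.3132
P₀ = 10.1990/(1+0.1187)^1 + 11.0425/(1+0.1187)^2 + 11.9557/(1+0.1187)^3 + 12.9444/(1+0.1187)^4 + 150.3132/(1+0.1187)^4 = 130.7162

$130.72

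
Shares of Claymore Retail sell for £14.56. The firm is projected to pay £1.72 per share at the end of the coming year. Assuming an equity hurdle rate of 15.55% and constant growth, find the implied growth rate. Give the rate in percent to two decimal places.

From P₀ = D₁/(r − g), the implied growth is g = r − D₁/P₀.
g = 0.1555 − 1.72/14.56 = 0.1555 − 0.11813 = 0.03737

3.74%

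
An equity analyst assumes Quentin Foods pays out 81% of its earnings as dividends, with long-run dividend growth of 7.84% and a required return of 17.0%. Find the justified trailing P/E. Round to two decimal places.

Justified trailing P/E = b(1+g)/(r−g) = 0.81×(1+0.0784)/(0.17−0.0784) = 9.5361

9.54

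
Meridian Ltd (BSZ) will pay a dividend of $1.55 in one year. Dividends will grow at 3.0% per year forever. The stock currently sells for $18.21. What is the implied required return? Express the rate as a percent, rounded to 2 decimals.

Rearranging the constant-growth DDM: r = D₁/P₀ + g.
r = 1.5500 / 18.21 + 0.03 = 0.08512 + 0.03 = 0.11512

11.51%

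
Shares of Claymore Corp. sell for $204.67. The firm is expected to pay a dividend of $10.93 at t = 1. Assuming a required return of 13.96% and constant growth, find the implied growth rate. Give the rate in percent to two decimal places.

From P₀ = D₁/(r − g), the implied growth is g = r − D₁/P₀.
g = 0.1396 − 10.93/204.67 = 0.1396 − 0.05340 = 0.08620

8.62%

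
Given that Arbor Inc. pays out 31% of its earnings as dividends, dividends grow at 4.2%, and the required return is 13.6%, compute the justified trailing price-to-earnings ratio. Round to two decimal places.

Justified trailing P/E = b(1+g)/(r−g) = 0.31×(1+0.042)/(0.136−0.042) = 3.4364

3.44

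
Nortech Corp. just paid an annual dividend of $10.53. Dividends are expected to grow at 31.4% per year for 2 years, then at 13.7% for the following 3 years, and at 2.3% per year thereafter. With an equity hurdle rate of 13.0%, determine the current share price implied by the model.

Three-stage DDM. Project D₁…D_5; terminal Gordon value at t=5 with g = 0.023; discount at r = 0.13.
D_1 = 13.8364
D_2 = 18.1811
D_3 = 20.6719
D_4 = 23.5039
D_5 = 26.7239
TV_5 = 27.3386/(0.13−0.023) = 255.5009
P₀ = Σ Dₜ/(1+r)ᵗ + TV_5/(1+r)^5 = 208.4054

$208.41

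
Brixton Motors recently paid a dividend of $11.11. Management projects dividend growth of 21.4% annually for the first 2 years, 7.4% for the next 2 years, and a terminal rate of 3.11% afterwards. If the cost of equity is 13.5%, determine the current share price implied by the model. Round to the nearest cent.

$160.95

Three-stage DDM. Project D₁…D_4; terminal Gordon value at t=4 with g = 0.0311; discount at r = 0.135.
D_1 = 13.4875
D_2 = 16.3739
D_3 = 17.5855
D_4 = 18.8869
TV_4 = 19.4743/(0.135−0.0311) = 187.4326
P₀ = Σ Dₜ/(1+r)ᵗ + TV_4/(1+r)^4 = 160.9455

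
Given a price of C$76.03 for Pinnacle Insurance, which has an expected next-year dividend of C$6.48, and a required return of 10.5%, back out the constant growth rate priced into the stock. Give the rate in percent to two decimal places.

1.98%

From P₀ = D₁/(r − g), the implied growth is g = r − D₁/P₀.
g = 0.105 − 6.48/76.03 = 0.105 − 0.08523 = 0.01977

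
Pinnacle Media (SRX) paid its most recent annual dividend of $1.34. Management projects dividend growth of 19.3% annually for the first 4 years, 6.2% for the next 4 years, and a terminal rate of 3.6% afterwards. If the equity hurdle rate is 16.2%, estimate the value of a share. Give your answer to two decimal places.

Three-stage DDM. Project D₁…D_8; terminal Gordon value at t=8 with g = 0.036; discount at r = 0.162.
D_1 = 1.5986
D_2 = 1.9072
D_3 = 2.2752
D_4 = 2.7144
D_5 = 2.8826
D_6 = 3.0614
D_7 = 3.2512
D_8 = 3.4527
TV_8 = 3.5770/(0.162−0.036) = 28.3892
P₀ = Σ Dₜ/(1+r)ᵗ + TV_8/(1+r)^8 = 19.0477

$19.05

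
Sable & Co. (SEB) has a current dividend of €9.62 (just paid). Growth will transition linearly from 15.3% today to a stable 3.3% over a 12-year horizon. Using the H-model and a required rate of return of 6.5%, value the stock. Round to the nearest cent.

H-model: P₀ = D₀[(1+g_L) + H(g_S−g_L)]/(r−g_L), with H = 12/2 = 6.
P₀ = 9.62 × [(1+0.033) + 6×(0.153−0.033)] / (0.065−0.033)
   = 9.62 × 1.7530 / 0.032 = 526.9956

€527.00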